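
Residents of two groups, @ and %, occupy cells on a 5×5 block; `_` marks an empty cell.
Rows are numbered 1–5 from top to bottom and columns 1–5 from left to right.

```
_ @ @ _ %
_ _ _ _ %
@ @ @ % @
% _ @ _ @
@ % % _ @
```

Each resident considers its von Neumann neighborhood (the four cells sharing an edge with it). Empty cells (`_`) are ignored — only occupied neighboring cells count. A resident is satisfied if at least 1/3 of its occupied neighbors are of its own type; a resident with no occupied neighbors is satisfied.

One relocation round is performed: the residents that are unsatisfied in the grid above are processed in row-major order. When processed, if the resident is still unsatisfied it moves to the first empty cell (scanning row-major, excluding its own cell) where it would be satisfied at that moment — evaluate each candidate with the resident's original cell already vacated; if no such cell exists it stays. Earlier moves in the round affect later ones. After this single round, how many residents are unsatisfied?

0

Initially unsatisfied (in order): (3,4), (4,1), (5,1).
  (3,4) → (1,4).
  (4,1) → (2,4).
  (5,1) → (1,1).
Resulting grid:
@ @ @ % %
_ _ _ % %
@ @ @ _ @
_ _ @ _ @
_ % % _ @
All satisfied now.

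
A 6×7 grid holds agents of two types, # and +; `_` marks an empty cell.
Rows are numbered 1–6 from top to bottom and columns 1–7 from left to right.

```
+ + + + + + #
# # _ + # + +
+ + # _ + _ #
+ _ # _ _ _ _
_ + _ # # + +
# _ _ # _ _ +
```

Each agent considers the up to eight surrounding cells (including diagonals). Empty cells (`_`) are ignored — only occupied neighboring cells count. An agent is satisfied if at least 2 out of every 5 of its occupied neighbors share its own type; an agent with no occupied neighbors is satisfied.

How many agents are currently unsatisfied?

9

(1,1)+ 1/3 unhappy
(1,2)+ 2/4 ok
(1,3)+ 3/4 ok
(1,4)+ 3/4 ok
(1,5)+ 4/5 ok
(1,6)+ 3/5 ok
(1,7)# 0/3 unhappy
(2,1)# 1/5 unhappy
(2,2)# 2/7 unhappy
(2,4)+ 4/6 ok
(2,5)# 0/6 unhappy
(2,6)+ 4/7 ok
(2,7)+ 2/4 ok
(3,1)+ 2/4 ok
(3,2)+ 2/6 unhappy
(3,3)# 2/4 ok
(3,5)+ 2/3 ok
(3,7)# 0/2 unhappy
(4,1)+ 3/3 ok
(4,3)# 2/4 ok
(5,2)+ 1/3 unhappy
(5,4)# 3/3 ok
(5,5)# 2/3 ok
(5,6)+ 2/3 ok
(5,7)+ 2/2 ok
(6,1)# 0/1 unhappy
(6,4)# 2/2 ok
(6,7)+ 2/2 ok
Unsatisfied: (1,1), (1,7), (2,1), (2,2), (2,5), (3,2), (3,7), (5,2), (6,1) — 9 in total.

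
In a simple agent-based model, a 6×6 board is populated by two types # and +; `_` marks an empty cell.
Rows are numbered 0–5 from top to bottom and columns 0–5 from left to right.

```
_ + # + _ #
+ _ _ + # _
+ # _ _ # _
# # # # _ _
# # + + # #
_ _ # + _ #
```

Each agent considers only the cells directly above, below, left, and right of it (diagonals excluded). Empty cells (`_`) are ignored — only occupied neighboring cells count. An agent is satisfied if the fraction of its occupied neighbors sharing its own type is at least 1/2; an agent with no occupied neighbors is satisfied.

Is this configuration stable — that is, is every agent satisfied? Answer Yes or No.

(0,1)+ 0/1 not
(0,2)# 0/2 not
(0,3)+ 1/2 satisfied
(0,5)# 0/0 satisfied
(1,0)+ 1/1 satisfied
(1,3)+ 1/2 satisfied
(1,4)# 1/2 satisfied
(2,0)+ 1/3 not
(2,1)# 1/2 satisfied
(2,4)# 1/1 satisfied
(3,0)# 2/3 satisfied
(3,1)# 4/4 satisfied
(3,2)# 2/3 satisfied
(3,3)# 1/2 satisfied
(4,0)# 2/2 satisfied
(4,1)# 2/3 satisfied
(4,2)+ 1/4 not
(4,3)+ 2/4 satisfied
(4,4)# 1/2 satisfied
(4,5)# 2/2 satisfied
(5,2)# 0/2 not
(5,3)+ 1/2 satisfied
(5,5)# 1/1 satisfied
For instance (0,1) has only 0/1 same-type neighbors, below 1/2.

No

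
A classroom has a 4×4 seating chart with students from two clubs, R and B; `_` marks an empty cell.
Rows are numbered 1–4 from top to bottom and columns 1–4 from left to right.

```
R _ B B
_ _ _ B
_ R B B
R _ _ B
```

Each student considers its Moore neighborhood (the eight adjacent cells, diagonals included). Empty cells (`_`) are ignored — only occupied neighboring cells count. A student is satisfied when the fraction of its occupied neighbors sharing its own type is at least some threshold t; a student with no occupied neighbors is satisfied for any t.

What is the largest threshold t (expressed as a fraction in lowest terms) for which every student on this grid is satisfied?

1/2

(1,1)R — no occupied neighbors
(1,3)B 2/2
(1,4)B 2/2
(2,4)B 4/4
(3,2)R 1/2
(3,3)B 3/4
(3,4)B 3/3
(4,1)R 1/1
(4,4)B 2/2
The smallest same-type fraction is 1/2 at (3,2), which reduces to 1/2. Any threshold above that leaves this student unsatisfied.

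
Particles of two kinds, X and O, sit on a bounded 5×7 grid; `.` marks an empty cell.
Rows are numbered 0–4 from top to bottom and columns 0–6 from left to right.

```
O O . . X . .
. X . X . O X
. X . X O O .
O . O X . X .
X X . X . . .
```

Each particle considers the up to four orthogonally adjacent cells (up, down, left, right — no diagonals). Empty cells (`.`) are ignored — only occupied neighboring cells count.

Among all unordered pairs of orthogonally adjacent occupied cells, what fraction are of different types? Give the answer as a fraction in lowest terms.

Scan each occupied cell's neighbors to the right and below so each pair is counted once.
Row 0: O(0,0)–O(0,1)= O(0,1)–X(1,1)≠  → 1/2 unlike.
Row 1: X(1,1)–X(2,1)= X(1,3)–X(2,3)= O(1,5)–X(1,6)≠ O(1,5)–O(2,5)=  → 1/4 unlike.
Row 2: X(2,3)–O(2,4)≠ X(2,3)–X(3,3)= O(2,4)–O(2,5)= O(2,5)–X(3,5)≠  → 2/4 unlike.
Row 3: O(3,0)–X(4,0)≠ O(3,2)–X(3,3)≠ X(3,3)–X(4,3)=  → 2/3 unlike.
Row 4: X(4,0)–X(4,1)=  → 0/1 unlike.
Total adjacent occupied pairs: 14; unlike-type pairs: 6.
6/14 reduces to 3/7.

3/7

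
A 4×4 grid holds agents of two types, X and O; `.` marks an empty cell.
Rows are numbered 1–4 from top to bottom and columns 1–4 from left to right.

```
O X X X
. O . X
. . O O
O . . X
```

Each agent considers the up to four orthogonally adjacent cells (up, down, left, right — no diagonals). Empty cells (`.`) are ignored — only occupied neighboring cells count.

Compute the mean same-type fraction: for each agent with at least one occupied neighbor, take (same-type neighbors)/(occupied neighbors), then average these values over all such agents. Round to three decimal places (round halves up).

0.463

Row 1: (1,1)O 0/1 · (1,2)X 1/3 · (1,3)X 2/2 · (1,4)X 2/2
Row 2: (2,2)O 0/1 · (2,4)X 1/2
Row 3: (3,3)O 1/1 · (3,4)O 1/3
Row 4: (4,1)O — no occupied neighbors · (4,4)X 0/1
Sum over 9 agents: 0/1 + 1/3 + 2/2 + 2/2 + 0/1 + 1/2 + 1/1 + 1/3 + 0/1 = 25/6; mean = 25/6 ÷ 9 = 25/54 = 0.462962… → 0.463.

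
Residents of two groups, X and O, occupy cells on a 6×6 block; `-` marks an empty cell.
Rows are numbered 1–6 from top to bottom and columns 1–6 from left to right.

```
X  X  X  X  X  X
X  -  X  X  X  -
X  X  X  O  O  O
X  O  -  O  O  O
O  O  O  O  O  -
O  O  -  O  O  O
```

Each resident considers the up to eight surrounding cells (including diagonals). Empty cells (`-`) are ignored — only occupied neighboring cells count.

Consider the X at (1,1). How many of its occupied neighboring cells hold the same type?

2

Occupied neighbors of (1,1): (1,2)=X, (2,1)=X.
Same type (X): 2 of 2.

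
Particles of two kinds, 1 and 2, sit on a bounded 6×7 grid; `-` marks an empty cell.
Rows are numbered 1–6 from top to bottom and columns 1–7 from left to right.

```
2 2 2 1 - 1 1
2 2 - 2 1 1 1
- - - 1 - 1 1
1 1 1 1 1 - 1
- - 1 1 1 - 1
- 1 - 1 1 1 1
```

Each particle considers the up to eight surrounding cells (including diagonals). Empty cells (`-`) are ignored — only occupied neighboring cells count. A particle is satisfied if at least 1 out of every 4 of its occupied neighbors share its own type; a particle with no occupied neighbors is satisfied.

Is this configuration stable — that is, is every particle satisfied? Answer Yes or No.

(1,1)2 3/3 satisfied
(1,2)2 4/4 satisfied
(1,3)2 3/4 satisfied
(1,4)1 1/3 satisfied
(1,6)1 4/4 satisfied
(1,7)1 3/3 satisfied
(2,1)2 3/3 satisfied
(2,2)2 4/4 satisfied
(2,4)2 1/4 satisfied
(2,5)1 5/6 satisfied
(2,6)1 6/6 satisfied
(2,7)1 5/5 satisfied
(3,4)1 4/5 satisfied
(3,6)1 6/6 satisfied
(3,7)1 4/4 satisfied
(4,1)1 1/1 satisfied
(4,2)1 3/3 satisfied
(4,3)1 5/5 satisfied
(4,4)1 6/6 satisfied
(4,5)1 5/5 satisfied
(4,7)1 3/3 satisfied
(5,3)1 6/6 satisfied
(5,4)1 7/7 satisfied
(5,5)1 6/6 satisfied
(5,7)1 3/3 satisfied
(6,2)1 1/1 satisfied
(6,4)1 4/4 satisfied
(6,5)1 4/4 satisfied
(6,6)1 4/4 satisfied
(6,7)1 2/2 satisfied
All meet the threshold, so the configuration is stable.

Yes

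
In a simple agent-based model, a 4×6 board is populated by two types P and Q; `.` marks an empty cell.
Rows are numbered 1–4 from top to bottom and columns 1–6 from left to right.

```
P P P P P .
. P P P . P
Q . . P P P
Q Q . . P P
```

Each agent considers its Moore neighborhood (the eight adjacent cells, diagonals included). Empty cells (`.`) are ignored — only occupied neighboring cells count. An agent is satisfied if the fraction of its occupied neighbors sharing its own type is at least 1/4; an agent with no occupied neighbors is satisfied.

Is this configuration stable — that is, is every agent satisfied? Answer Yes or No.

Yes

(1,1)P 2/2 ✓
(1,2)P 4/4 ✓
(1,3)P 5/5 ✓
(1,4)P 4/4 ✓
(1,5)P 3/3 ✓
(2,2)P 4/5 ✓
(2,3)P 6/6 ✓
(2,4)P 6/6 ✓
(2,6)P 3/3 ✓
(3,1)Q 2/3 ✓
(3,4)P 4/4 ✓
(3,5)P 6/6 ✓
(3,6)P 4/4 ✓
(4,1)Q 2/2 ✓
(4,2)Q 2/2 ✓
(4,5)P 4/4 ✓
(4,6)P 3/3 ✓
All meet the threshold, so the configuration is stable.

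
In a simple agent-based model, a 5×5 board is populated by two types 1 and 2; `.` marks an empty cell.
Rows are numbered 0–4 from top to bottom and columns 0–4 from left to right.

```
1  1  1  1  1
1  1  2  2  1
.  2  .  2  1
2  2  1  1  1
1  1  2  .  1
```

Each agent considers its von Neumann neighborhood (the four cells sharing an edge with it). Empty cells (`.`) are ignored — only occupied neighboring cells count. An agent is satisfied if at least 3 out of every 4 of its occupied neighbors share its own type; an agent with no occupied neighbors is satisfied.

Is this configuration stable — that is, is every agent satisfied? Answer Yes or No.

No

(0,0)1 2/2 satisfied
(0,1)1 3/3 satisfied
(0,2)1 2/3 not
(0,3)1 2/3 not
(0,4)1 2/2 satisfied
(1,0)1 2/2 satisfied
(1,1)1 2/4 not
(1,2)2 1/3 not
(1,3)2 2/4 not
(1,4)1 2/3 not
(2,1)2 1/2 not
(2,3)2 1/3 not
(2,4)1 2/3 not
(3,0)2 1/2 not
(3,1)2 2/4 not
(3,2)1 1/3 not
(3,3)1 2/3 not
(3,4)1 3/3 satisfied
(4,0)1 1/2 not
(4,1)1 1/3 not
(4,2)2 0/2 not
(4,4)1 1/1 satisfied
For instance (0,2) has only 2/3 same-type neighbors, below 3/4.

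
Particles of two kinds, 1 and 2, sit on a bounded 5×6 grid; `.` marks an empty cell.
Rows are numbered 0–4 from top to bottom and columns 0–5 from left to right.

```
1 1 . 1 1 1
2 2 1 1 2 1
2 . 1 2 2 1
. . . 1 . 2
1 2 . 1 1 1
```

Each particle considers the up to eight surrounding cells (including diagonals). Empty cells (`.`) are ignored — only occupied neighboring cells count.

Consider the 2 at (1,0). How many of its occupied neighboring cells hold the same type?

Occupied neighbors of (1,0): (0,0)=1, (0,1)=1, (1,1)=2, (2,0)=2.
Same type (2): 2 of 4.

2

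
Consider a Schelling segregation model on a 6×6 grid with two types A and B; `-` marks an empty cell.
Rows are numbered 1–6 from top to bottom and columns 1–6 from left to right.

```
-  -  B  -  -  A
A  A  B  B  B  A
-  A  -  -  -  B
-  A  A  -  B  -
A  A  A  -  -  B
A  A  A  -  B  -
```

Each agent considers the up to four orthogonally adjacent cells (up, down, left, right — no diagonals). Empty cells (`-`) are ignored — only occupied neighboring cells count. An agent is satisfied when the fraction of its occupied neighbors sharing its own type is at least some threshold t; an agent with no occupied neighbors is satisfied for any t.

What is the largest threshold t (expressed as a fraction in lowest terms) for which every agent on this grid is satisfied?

0/1

(1,3)B 1/1
(1,6)A 1/1
(2,1)A 1/1
(2,2)A 2/3
(2,3)B 2/3
(2,4)B 2/2
(2,5)B 1/2
(2,6)A 1/3
(3,2)A 2/2
(3,6)B 0/1
(4,2)A 3/3
(4,3)A 2/2
(4,5)B — no occupied neighbors
(5,1)A 2/2
(5,2)A 4/4
(5,3)A 3/3
(5,6)B — no occupied neighbors
(6,1)A 2/2
(6,2)A 3/3
(6,3)A 2/2
(6,5)B — no occupied neighbors
The smallest same-type fraction is 0/1 at (3,6), which reduces to 0/1. Any threshold above that leaves this agent unsatisfied.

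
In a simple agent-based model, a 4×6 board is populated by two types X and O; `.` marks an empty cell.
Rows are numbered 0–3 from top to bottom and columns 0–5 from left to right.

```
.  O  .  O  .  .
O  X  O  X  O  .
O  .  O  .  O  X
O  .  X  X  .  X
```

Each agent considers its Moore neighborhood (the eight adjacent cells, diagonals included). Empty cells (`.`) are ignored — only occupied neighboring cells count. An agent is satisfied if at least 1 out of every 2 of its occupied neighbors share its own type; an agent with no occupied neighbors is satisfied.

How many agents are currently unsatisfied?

6

(0,1)O 2/3 ok
(0,3)O 2/3 ok
(1,0)O 2/3 ok
(1,1)X 0/5 unhappy
(1,2)O 3/5 ok
(1,3)X 0/5 unhappy
(1,4)O 2/4 ok
(2,0)O 2/3 ok
(2,2)O 1/5 unhappy
(2,4)O 1/5 unhappy
(2,5)X 1/3 unhappy
(3,0)O 1/1 ok
(3,2)X 1/2 ok
(3,3)X 1/3 unhappy
(3,5)X 1/2 ok
Unsatisfied: (1,1), (1,3), (2,2), (2,4), (2,5), (3,3) — 6 in total.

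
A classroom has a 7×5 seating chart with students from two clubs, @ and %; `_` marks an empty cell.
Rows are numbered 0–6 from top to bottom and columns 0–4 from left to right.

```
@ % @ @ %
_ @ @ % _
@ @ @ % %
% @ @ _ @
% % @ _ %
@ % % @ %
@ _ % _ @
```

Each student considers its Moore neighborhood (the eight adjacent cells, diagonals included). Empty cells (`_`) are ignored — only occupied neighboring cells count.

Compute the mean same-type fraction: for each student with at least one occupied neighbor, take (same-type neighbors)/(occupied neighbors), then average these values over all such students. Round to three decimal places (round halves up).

(0,0)@ 1/2
(0,1)% 0/4
(0,2)@ 3/5
(0,3)@ 2/4
(0,4)% 1/2
(1,1)@ 6/7
(1,2)@ 5/8
(1,3)% 3/7
(2,0)@ 3/4
(2,1)@ 6/7
(2,2)@ 5/7
(2,3)% 2/6
(2,4)% 2/3
(3,0)% 2/5
(3,1)@ 5/8
(3,2)@ 4/6
(3,4)@ 0/3
(4,0)% 3/5
(4,1)% 4/8
(4,2)@ 3/6
(4,4)% 1/3
(5,0)@ 1/4
(5,1)% 4/7
(5,2)% 3/5
(5,3)@ 2/6
(5,4)% 1/3
(6,0)@ 1/2
(6,2)% 2/3
(6,4)@ 1/2
Sum over 29 students: 1/2 + 0/4 + 3/5 + 2/4 + 1/2 + 6/7 + 5/8 + 3/7 + 3/4 + 6/7 + 5/7 + 2/6 + 2/3 + 2/5 + 5/8 + 4/6 + 0/3 + 3/5 + 4/8 + 3/6 + 1/3 + 1/4 + 4/7 + 3/5 + 2/6 + 1/3 + 1/2 + 2/3 + 1/2 = 6179/420; mean = 6179/420 ÷ 29 = 6179/12180 = 0.507307… → 0.507.

0.507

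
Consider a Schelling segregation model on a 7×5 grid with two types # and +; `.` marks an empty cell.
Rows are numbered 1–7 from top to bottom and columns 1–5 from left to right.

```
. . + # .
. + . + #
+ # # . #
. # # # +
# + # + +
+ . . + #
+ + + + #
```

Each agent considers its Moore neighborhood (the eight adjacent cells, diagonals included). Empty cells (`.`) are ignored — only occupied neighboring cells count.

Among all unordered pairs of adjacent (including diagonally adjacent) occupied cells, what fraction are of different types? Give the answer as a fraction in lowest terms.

Scan each occupied cell's neighbors to the right and below (and the two forward diagonals) so each pair is counted once.
From row 1: 2 unlike of 5 pairs (running 2/5).
From row 2: 5 unlike of 7 pairs (running 7/12).
From row 3: 3 unlike of 10 pairs (running 10/22).
From row 4: 6 unlike of 14 pairs (running 16/36).
From row 5: 7 unlike of 11 pairs (running 23/47).
From row 6: 3 unlike of 8 pairs (running 26/55).
From row 7: 1 unlike of 4 pairs (running 27/59).
Total adjacent occupied pairs: 59; unlike-type pairs: 27.
27/59 is already in lowest terms.

27/59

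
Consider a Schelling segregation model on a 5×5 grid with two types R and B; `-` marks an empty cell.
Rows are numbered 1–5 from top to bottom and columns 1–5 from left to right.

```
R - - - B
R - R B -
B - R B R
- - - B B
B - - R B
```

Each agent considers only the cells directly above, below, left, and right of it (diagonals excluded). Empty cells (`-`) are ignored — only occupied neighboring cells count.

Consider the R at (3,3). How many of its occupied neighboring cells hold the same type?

1

Occupied neighbors of (3,3): (2,3)=R, (3,4)=B.
Same type (R): 1 of 2.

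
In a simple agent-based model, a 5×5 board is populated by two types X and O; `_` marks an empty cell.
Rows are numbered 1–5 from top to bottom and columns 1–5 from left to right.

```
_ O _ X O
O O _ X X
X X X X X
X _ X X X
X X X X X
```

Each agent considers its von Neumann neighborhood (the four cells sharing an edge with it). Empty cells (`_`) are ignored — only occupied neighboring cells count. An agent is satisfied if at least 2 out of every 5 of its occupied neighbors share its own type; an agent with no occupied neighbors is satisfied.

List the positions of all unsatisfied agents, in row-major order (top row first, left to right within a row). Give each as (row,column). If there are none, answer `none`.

Row 1: (1,2)O 1/1 satisfied · (1,4)X 1/2 satisfied · (1,5)O 0/2 not
Row 2: (2,1)O 1/2 satisfied · (2,2)O 2/3 satisfied · (2,4)X 3/3 satisfied · (2,5)X 2/3 satisfied
Row 3: (3,1)X 2/3 satisfied · (3,2)X 2/3 satisfied · (3,3)X 3/3 satisfied · (3,4)X 4/4 satisfied · (3,5)X 3/3 satisfied
Row 4: (4,1)X 2/2 satisfied · (4,3)X 3/3 satisfied · (4,4)X 4/4 satisfied · (4,5)X 3/3 satisfied
Row 5: (5,1)X 2/2 satisfied · (5,2)X 2/2 satisfied · (5,3)X 3/3 satisfied · (5,4)X 3/3 satisfied · (5,5)X 2/2 satisfied

(1,5)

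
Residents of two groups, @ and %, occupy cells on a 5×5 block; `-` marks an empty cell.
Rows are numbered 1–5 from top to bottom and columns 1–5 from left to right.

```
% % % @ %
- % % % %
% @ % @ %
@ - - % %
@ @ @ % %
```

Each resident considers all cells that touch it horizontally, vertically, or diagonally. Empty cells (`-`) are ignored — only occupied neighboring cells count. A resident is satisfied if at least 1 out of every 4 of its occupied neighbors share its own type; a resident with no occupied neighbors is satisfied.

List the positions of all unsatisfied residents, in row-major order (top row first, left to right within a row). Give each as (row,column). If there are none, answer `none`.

(1,4), (3,2), (3,4)

(1,1)% 2/2 ✓
(1,2)% 4/4 ✓
(1,3)% 4/5 ✓
(1,4)@ 0/5 ✗
(1,5)% 2/3 ✓
(2,2)% 6/7 ✓
(2,3)% 5/8 ✓
(2,4)% 6/8 ✓
(2,5)% 3/5 ✓
(3,1)% 1/3 ✓
(3,2)@ 1/5 ✗
(3,3)% 4/6 ✓
(3,4)@ 0/7 ✗
(3,5)% 4/5 ✓
(4,1)@ 3/4 ✓
(4,4)% 5/7 ✓
(4,5)% 4/5 ✓
(5,1)@ 2/2 ✓
(5,2)@ 3/3 ✓
(5,3)@ 1/3 ✓
(5,4)% 3/4 ✓
(5,5)% 3/3 ✓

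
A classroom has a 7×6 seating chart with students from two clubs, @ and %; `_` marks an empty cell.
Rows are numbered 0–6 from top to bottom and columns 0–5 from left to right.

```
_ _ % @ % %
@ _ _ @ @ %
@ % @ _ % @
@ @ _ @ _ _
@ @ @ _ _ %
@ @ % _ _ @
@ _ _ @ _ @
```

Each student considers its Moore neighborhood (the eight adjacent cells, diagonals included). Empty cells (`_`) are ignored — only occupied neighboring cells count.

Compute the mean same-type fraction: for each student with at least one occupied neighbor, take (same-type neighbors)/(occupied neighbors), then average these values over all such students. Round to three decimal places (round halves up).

(0,2)% 0/2
(0,3)@ 2/4
(0,4)% 2/5
(0,5)% 2/3
(1,0)@ 1/2
(1,3)@ 3/6
(1,4)@ 3/7
(1,5)% 3/5
(2,0)@ 3/4
(2,1)% 0/5
(2,2)@ 3/4
(2,4)% 1/5
(2,5)@ 1/3
(3,0)@ 4/5
(3,1)@ 6/7
(3,3)@ 2/3
(4,0)@ 5/5
(4,1)@ 6/7
(4,2)@ 4/5
(4,5)% 0/1
(5,0)@ 4/4
(5,1)@ 5/6
(5,2)% 0/4
(5,5)@ 1/2
(6,0)@ 2/2
(6,3)@ 0/1
(6,5)@ 1/1
Sum over 27 students: 0/2 + 2/4 + 2/5 + 2/3 + 1/2 + 3/6 + 3/7 + 3/5 + 3/4 + 0/5 + 3/4 + 1/5 + 1/3 + 4/5 + 6/7 + 2/3 + 5/5 + 6/7 + 4/5 + 0/1 + 4/4 + 5/6 + 0/4 + 1/2 + 2/2 + 0/1 + 1/1 = 523/35; mean = 523/35 ÷ 27 = 523/945 = 0.553439… → 0.553.

0.553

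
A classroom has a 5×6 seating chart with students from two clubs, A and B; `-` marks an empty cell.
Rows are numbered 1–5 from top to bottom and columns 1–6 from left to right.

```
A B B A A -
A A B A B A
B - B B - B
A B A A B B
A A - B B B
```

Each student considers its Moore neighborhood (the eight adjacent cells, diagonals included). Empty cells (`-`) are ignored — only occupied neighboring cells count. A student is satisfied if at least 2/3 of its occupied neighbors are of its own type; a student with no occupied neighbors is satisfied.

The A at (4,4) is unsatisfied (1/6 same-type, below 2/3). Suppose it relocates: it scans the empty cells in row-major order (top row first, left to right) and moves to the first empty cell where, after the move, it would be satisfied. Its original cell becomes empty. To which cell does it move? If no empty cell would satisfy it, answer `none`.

Vacating (4,4). Empty cells in order:
  (1,6): 2/3 same-type → satisfied — stop here.

(1,6)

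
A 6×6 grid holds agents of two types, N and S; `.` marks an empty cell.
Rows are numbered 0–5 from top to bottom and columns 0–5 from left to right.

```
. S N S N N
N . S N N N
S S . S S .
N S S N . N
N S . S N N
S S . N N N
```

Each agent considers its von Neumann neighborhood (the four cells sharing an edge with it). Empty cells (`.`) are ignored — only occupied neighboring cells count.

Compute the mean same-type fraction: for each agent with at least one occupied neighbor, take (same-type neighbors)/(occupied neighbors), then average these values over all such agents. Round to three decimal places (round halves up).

Row 0: (0,1)S 0/1 · (0,2)N 0/3 · (0,3)S 0/3 · (0,4)N 2/3 · (0,5)N 2/2
Row 1: (1,0)N 0/1 · (1,2)S 0/2 · (1,3)N 1/4 · (1,4)N 3/4 · (1,5)N 2/2
Row 2: (2,0)S 1/3 · (2,1)S 2/2 · (2,3)S 1/3 · (2,4)S 1/2
Row 3: (3,0)N 1/3 · (3,1)S 3/4 · (3,2)S 1/2 · (3,3)N 0/3 · (3,5)N 1/1
Row 4: (4,0)N 1/3 · (4,1)S 2/3 · (4,3)S 0/3 · (4,4)N 2/3 · (4,5)N 3/3
Row 5: (5,0)S 1/2 · (5,1)S 2/2 · (5,3)N 1/2 · (5,4)N 3/3 · (5,5)N 2/2
Sum over 29 agents: 0/1 + 0/3 + 0/3 + 2/3 + 2/2 + 0/1 + 0/2 + 1/4 + 3/4 + 2/2 + 1/3 + 2/2 + 1/3 + 1/2 + 1/3 + 3/4 + 1/2 + 0/3 + 1/1 + 1/3 + 2/3 + 0/3 + 2/3 + 3/3 + 1/2 + 2/2 + 1/2 + 3/3 + 2/2 = 181/12; mean = 181/12 ÷ 29 = 181/348 = 0.520114… → 0.520.

0.520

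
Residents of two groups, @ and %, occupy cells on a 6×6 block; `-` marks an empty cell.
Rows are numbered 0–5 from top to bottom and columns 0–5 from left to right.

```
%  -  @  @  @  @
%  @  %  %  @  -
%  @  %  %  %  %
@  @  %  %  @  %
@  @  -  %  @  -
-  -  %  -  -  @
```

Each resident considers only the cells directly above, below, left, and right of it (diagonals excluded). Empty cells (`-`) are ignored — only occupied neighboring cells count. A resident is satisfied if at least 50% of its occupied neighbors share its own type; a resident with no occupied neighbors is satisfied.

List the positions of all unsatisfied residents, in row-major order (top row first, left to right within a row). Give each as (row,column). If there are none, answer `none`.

(1,1), (1,4), (2,0), (3,4)

Row 0: (0,0)% 1/1 ✓ · (0,2)@ 1/2 ✓ · (0,3)@ 2/3 ✓ · (0,4)@ 3/3 ✓ · (0,5)@ 1/1 ✓
Row 1: (1,0)% 2/3 ✓ · (1,1)@ 1/3 ✗ · (1,2)% 2/4 ✓ · (1,3)% 2/4 ✓ · (1,4)@ 1/3 ✗
Row 2: (2,0)% 1/3 ✗ · (2,1)@ 2/4 ✓ · (2,2)% 3/4 ✓ · (2,3)% 4/4 ✓ · (2,4)% 2/4 ✓ · (2,5)% 2/2 ✓
Row 3: (3,0)@ 2/3 ✓ · (3,1)@ 3/4 ✓ · (3,2)% 2/3 ✓ · (3,3)% 3/4 ✓ · (3,4)@ 1/4 ✗ · (3,5)% 1/2 ✓
Row 4: (4,0)@ 2/2 ✓ · (4,1)@ 2/2 ✓ · (4,3)% 1/2 ✓ · (4,4)@ 1/2 ✓
Row 5: (5,2)% 0/0 ✓ · (5,5)@ 0/0 ✓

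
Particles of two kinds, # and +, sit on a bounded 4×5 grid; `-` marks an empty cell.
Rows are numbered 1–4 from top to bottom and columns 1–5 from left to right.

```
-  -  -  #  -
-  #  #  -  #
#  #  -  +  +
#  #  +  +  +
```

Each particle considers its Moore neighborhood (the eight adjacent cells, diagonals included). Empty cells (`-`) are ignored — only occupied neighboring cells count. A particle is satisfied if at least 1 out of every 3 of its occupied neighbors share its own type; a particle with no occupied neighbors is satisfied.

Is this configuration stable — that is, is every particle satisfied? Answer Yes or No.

Yes

(1,4)# 2/2 satisfied
(2,2)# 3/3 satisfied
(2,3)# 3/4 satisfied
(2,5)# 1/3 satisfied
(3,1)# 4/4 satisfied
(3,2)# 5/6 satisfied
(3,4)+ 4/6 satisfied
(3,5)+ 3/4 satisfied
(4,1)# 3/3 satisfied
(4,2)# 3/4 satisfied
(4,3)+ 2/4 satisfied
(4,4)+ 4/4 satisfied
(4,5)+ 3/3 satisfied
All meet the threshold, so the configuration is stable.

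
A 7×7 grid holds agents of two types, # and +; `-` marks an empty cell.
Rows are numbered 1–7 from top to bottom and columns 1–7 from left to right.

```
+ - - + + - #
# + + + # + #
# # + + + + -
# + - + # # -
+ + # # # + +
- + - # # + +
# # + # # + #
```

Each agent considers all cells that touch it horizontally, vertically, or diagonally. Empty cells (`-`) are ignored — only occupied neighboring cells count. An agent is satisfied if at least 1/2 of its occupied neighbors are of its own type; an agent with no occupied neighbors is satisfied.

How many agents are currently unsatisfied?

15

Row 1: (1,1)+ 1/2 ok · (1,4)+ 3/4 ok · (1,5)+ 3/4 ok · (1,7)# 1/2 ok
Row 2: (2,1)# 2/4 ok · (2,2)+ 3/6 ok · (2,3)+ 5/6 ok · (2,4)+ 6/7 ok · (2,5)# 0/7 unhappy · (2,6)+ 3/6 ok · (2,7)# 1/3 unhappy
Row 3: (3,1)# 3/5 ok · (3,2)# 3/7 unhappy · (3,3)+ 6/7 ok · (3,4)+ 5/7 ok · (3,5)+ 5/8 ok · (3,6)+ 2/6 unhappy
Row 4: (4,1)# 2/5 unhappy · (4,2)+ 3/7 unhappy · (4,4)+ 3/7 unhappy · (4,5)# 3/8 unhappy · (4,6)# 2/6 unhappy
Row 5: (5,1)+ 3/4 ok · (5,2)+ 3/5 ok · (5,3)# 2/6 unhappy · (5,4)# 5/6 ok · (5,5)# 5/8 ok · (5,6)+ 3/7 unhappy · (5,7)+ 3/4 ok
Row 6: (6,2)+ 3/6 ok · (6,4)# 6/7 ok · (6,5)# 5/8 ok · (6,6)+ 4/8 ok · (6,7)+ 4/5 ok
Row 7: (7,1)# 1/2 ok · (7,2)# 1/3 unhappy · (7,3)+ 1/4 unhappy · (7,4)# 3/4 ok · (7,5)# 3/5 ok · (7,6)+ 2/5 unhappy · (7,7)# 0/3 unhappy
Unsatisfied: (2,5), (2,7), (3,2), (3,6), (4,1), (4,2), (4,4), (4,5), (4,6), (5,3), (5,6), (7,2), (7,3), (7,6), (7,7) — 15 in total.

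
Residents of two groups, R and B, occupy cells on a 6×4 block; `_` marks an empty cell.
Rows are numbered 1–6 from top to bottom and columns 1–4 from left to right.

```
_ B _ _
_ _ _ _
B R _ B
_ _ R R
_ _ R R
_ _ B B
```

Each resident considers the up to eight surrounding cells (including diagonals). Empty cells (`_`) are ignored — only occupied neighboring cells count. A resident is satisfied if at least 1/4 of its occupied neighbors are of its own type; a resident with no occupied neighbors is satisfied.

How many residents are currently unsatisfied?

Row 1: (1,2)B 0/0 satisfied
Row 3: (3,1)B 0/1 not · (3,2)R 1/2 satisfied · (3,4)B 0/2 not
Row 4: (4,3)R 4/5 satisfied · (4,4)R 3/4 satisfied
Row 5: (5,3)R 3/5 satisfied · (5,4)R 3/5 satisfied
Row 6: (6,3)B 1/3 satisfied · (6,4)B 1/3 satisfied
Unsatisfied: (3,1), (3,4) — 2 in total.

2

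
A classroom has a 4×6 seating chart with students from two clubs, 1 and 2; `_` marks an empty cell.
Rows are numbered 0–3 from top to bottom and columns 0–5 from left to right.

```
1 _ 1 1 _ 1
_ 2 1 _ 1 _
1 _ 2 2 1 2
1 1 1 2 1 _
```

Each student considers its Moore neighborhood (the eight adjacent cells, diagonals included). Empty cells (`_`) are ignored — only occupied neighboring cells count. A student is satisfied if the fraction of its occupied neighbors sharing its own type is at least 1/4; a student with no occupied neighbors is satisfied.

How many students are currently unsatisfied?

(0,0)1 0/1 unhappy
(0,2)1 2/3 ok
(0,3)1 3/3 ok
(0,5)1 1/1 ok
(1,1)2 1/5 unhappy
(1,2)1 2/5 ok
(1,4)1 3/5 ok
(2,0)1 2/3 ok
(2,2)2 3/6 ok
(2,3)2 2/7 ok
(2,4)1 2/5 ok
(2,5)2 0/3 unhappy
(3,0)1 2/2 ok
(3,1)1 3/4 ok
(3,2)1 1/4 ok
(3,3)2 2/5 ok
(3,4)1 1/4 ok
Unsatisfied: (0,0), (1,1), (2,5) — 3 in total.

3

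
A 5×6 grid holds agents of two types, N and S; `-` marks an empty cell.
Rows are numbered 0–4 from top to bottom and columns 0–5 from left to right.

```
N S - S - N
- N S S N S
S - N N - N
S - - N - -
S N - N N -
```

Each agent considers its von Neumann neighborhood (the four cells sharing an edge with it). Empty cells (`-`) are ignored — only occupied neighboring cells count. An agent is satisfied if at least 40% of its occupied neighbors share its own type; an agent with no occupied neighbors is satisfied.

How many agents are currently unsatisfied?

9

(0,0)N 0/1 not
(0,1)S 0/2 not
(0,3)S 1/1 satisfied
(0,5)N 0/1 not
(1,1)N 0/2 not
(1,2)S 1/3 not
(1,3)S 2/4 satisfied
(1,4)N 0/2 not
(1,5)S 0/3 not
(2,0)S 1/1 satisfied
(2,2)N 1/2 satisfied
(2,3)N 2/3 satisfied
(2,5)N 0/1 not
(3,0)S 2/2 satisfied
(3,3)N 2/2 satisfied
(4,0)S 1/2 satisfied
(4,1)N 0/1 not
(4,3)N 2/2 satisfied
(4,4)N 1/1 satisfied
Unsatisfied: (0,0), (0,1), (0,5), (1,1), (1,2), (1,4), (1,5), (2,5), (4,1) — 9 in total.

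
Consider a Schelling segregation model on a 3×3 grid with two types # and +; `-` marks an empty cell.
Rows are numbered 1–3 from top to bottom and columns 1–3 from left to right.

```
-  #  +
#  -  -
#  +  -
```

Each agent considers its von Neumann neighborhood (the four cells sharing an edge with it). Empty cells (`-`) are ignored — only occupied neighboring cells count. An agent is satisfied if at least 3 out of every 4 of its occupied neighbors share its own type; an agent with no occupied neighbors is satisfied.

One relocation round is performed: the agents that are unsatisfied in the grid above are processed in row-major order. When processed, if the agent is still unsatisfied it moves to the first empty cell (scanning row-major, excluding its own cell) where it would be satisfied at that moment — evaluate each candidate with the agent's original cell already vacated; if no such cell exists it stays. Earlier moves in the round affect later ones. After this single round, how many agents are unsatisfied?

Initially unsatisfied (in order): (1,2), (1,3), (3,1), (3,2).
  (1,2) → (1,1).
  (1,3): now satisfied by earlier moves; stays.
  (3,1): no empty cell satisfies it; stays.
  (3,2) → (2,3).
Resulting grid:
# - +
# - +
# - -
All satisfied now.

0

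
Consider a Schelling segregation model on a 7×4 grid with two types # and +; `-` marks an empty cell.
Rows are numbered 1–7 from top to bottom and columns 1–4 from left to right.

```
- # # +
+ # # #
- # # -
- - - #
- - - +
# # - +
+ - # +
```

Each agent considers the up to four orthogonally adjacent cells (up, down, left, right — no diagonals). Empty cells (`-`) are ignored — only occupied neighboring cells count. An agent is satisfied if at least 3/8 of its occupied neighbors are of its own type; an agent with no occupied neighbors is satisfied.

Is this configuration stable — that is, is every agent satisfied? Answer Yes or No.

Row 1: (1,2)# 2/2 ✓ · (1,3)# 2/3 ✓ · (1,4)+ 0/2 ✗
Row 2: (2,1)+ 0/1 ✗ · (2,2)# 3/4 ✓ · (2,3)# 4/4 ✓ · (2,4)# 1/2 ✓
Row 3: (3,2)# 2/2 ✓ · (3,3)# 2/2 ✓
Row 4: (4,4)# 0/1 ✗
Row 5: (5,4)+ 1/2 ✓
Row 6: (6,1)# 1/2 ✓ · (6,2)# 1/1 ✓ · (6,4)+ 2/2 ✓
Row 7: (7,1)+ 0/1 ✗ · (7,3)# 0/1 ✗ · (7,4)+ 1/2 ✓
For instance (1,4) has only 0/2 same-type neighbors, below 3/8.

No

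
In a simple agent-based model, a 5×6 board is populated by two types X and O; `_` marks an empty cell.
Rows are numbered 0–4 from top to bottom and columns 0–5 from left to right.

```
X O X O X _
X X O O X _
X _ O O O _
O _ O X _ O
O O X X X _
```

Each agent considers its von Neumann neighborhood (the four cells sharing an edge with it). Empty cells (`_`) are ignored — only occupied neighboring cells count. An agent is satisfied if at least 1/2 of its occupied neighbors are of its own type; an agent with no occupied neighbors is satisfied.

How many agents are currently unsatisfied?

(0,0)X 1/2 satisfied
(0,1)O 0/3 not
(0,2)X 0/3 not
(0,3)O 1/3 not
(0,4)X 1/2 satisfied
(1,0)X 3/3 satisfied
(1,1)X 1/3 not
(1,2)O 2/4 satisfied
(1,3)O 3/4 satisfied
(1,4)X 1/3 not
(2,0)X 1/2 satisfied
(2,2)O 3/3 satisfied
(2,3)O 3/4 satisfied
(2,4)O 1/2 satisfied
(3,0)O 1/2 satisfied
(3,2)O 1/3 not
(3,3)X 1/3 not
(3,5)O 0/0 satisfied
(4,0)O 2/2 satisfied
(4,1)O 1/2 satisfied
(4,2)X 1/3 not
(4,3)X 3/3 satisfied
(4,4)X 1/1 satisfied
Unsatisfied: (0,1), (0,2), (0,3), (1,1), (1,4), (3,2), (3,3), (4,2) — 8 in total.

8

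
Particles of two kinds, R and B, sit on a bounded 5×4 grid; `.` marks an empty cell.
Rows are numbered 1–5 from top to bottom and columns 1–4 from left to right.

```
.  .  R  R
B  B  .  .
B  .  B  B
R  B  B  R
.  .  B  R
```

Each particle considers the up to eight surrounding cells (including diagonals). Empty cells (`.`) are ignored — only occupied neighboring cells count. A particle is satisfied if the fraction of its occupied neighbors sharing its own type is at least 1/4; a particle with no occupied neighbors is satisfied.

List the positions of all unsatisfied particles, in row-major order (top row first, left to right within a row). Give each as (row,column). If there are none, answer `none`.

Row 1: (1,3)R 1/2 ✓ · (1,4)R 1/1 ✓
Row 2: (2,1)B 2/2 ✓ · (2,2)B 3/4 ✓
Row 3: (3,1)B 3/4 ✓ · (3,3)B 4/5 ✓ · (3,4)B 2/3 ✓
Row 4: (4,1)R 0/2 ✗ · (4,2)B 4/5 ✓ · (4,3)B 4/6 ✓ · (4,4)R 1/5 ✗
Row 5: (5,3)B 2/4 ✓ · (5,4)R 1/3 ✓

(4,1), (4,4)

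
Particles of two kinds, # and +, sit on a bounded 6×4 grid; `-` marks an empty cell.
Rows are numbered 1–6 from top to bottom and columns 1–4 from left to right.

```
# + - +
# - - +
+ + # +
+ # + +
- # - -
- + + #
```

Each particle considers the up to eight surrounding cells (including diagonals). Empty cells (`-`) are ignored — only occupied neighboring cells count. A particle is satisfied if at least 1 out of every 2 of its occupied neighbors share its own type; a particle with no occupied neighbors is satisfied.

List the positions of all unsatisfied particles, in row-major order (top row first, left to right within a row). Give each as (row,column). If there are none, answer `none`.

(1,1)# 1/2 ok
(1,2)+ 0/2 unhappy
(1,4)+ 1/1 ok
(2,1)# 1/4 unhappy
(2,4)+ 2/3 ok
(3,1)+ 2/4 ok
(3,2)+ 3/6 ok
(3,3)# 1/6 unhappy
(3,4)+ 3/4 ok
(4,1)+ 2/4 ok
(4,2)# 2/6 unhappy
(4,3)+ 3/6 ok
(4,4)+ 2/3 ok
(5,2)# 1/5 unhappy
(6,2)+ 1/2 ok
(6,3)+ 1/3 unhappy
(6,4)# 0/1 unhappy

(1,2), (2,1), (3,3), (4,2), (5,2), (6,3), (6,4)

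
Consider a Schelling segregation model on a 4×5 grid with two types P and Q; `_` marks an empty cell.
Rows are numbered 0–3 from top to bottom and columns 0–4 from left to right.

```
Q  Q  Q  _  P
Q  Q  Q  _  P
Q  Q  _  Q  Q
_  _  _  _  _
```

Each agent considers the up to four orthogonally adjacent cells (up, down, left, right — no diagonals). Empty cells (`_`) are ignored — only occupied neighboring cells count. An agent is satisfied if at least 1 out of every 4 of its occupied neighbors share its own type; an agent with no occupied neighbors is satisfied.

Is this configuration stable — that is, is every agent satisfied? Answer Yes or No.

Yes

(0,0)Q 2/2 satisfied
(0,1)Q 3/3 satisfied
(0,2)Q 2/2 satisfied
(0,4)P 1/1 satisfied
(1,0)Q 3/3 satisfied
(1,1)Q 4/4 satisfied
(1,2)Q 2/2 satisfied
(1,4)P 1/2 satisfied
(2,0)Q 2/2 satisfied
(2,1)Q 2/2 satisfied
(2,3)Q 1/1 satisfied
(2,4)Q 1/2 satisfied
All meet the threshold, so the configuration is stable.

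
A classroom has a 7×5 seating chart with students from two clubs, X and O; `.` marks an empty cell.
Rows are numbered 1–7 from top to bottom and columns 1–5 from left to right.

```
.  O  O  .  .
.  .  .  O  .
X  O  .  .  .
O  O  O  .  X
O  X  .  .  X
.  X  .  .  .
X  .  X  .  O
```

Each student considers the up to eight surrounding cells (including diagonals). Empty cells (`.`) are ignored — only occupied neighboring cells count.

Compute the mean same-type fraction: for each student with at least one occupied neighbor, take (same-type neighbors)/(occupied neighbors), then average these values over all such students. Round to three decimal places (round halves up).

Row 1: (1,2)O 1/1 · (1,3)O 2/2
Row 2: (2,4)O 1/1
Row 3: (3,1)X 0/3 · (3,2)O 3/4
Row 4: (4,1)O 3/5 · (4,2)O 4/6 · (4,3)O 2/3 · (4,5)X 1/1
Row 5: (5,1)O 2/4 · (5,2)X 1/5 · (5,5)X 1/1
Row 6: (6,2)X 3/4
Row 7: (7,1)X 1/1 · (7,3)X 1/1 · (7,5)O — no occupied neighbors
Sum over 15 students: 1/1 + 2/2 + 1/1 + 0/3 + 3/4 + 3/5 + 4/6 + 2/3 + 1/1 + 2/4 + 1/5 + 1/1 + 3/4 + 1/1 + 1/1 = 167/15; mean = 167/15 ÷ 15 = 167/225 = 0.742222… → 0.742.

0.742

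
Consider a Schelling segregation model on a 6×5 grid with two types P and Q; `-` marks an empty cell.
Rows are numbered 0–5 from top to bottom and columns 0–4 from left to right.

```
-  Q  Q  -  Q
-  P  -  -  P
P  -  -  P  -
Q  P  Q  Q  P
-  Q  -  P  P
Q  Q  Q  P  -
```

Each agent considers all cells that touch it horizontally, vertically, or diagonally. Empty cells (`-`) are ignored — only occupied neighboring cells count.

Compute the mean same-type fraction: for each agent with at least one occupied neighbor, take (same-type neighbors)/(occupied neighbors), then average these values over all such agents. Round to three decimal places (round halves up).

(0,1)Q 1/2
(0,2)Q 1/2
(0,4)Q 0/1
(1,1)P 1/3
(1,4)P 1/2
(2,0)P 2/3
(2,3)P 2/4
(3,0)Q 1/3
(3,1)P 1/4
(3,2)Q 2/5
(3,3)Q 1/5
(3,4)P 3/4
(4,1)Q 5/6
(4,3)P 3/6
(4,4)P 3/4
(5,0)Q 2/2
(5,1)Q 3/3
(5,2)Q 2/4
(5,3)P 2/3
Sum over 19 agents: 1/2 + 1/2 + 0/1 + 1/3 + 1/2 + 2/3 + 2/4 + 1/3 + 1/4 + 2/5 + 1/5 + 3/4 + 5/6 + 3/6 + 3/4 + 2/2 + 3/3 + 2/4 + 2/3 = 611/60; mean = 611/60 ÷ 19 = 611/1140 = 0.535964… → 0.536.

0.536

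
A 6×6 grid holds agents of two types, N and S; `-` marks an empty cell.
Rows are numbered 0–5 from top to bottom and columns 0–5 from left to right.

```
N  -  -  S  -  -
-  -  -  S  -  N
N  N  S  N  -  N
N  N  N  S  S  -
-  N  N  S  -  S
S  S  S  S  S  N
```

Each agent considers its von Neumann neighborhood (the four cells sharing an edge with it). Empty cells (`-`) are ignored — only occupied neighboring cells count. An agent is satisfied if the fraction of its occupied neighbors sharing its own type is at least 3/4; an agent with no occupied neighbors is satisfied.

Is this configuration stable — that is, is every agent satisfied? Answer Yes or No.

No

(0,0)N 0/0 satisfied
(0,3)S 1/1 satisfied
(1,3)S 1/2 not
(1,5)N 1/1 satisfied
(2,0)N 2/2 satisfied
(2,1)N 2/3 not
(2,2)S 0/3 not
(2,3)N 0/3 not
(2,5)N 1/1 satisfied
(3,0)N 2/2 satisfied
(3,1)N 4/4 satisfied
(3,2)N 2/4 not
(3,3)S 2/4 not
(3,4)S 1/1 satisfied
(4,1)N 2/3 not
(4,2)N 2/4 not
(4,3)S 2/3 not
(4,5)S 0/1 not
(5,0)S 1/1 satisfied
(5,1)S 2/3 not
(5,2)S 2/3 not
(5,3)S 3/3 satisfied
(5,4)S 1/2 not
(5,5)N 0/2 not
For instance (1,3) has only 1/2 same-type neighbors, below 3/4.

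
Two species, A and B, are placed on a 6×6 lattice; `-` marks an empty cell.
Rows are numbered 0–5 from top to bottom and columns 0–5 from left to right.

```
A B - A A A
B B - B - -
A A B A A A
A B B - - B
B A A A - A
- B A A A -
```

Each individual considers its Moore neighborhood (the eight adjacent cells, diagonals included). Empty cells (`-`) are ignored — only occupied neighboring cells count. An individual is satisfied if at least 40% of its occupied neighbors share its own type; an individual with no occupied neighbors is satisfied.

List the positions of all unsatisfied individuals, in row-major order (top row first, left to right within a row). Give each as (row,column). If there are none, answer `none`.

Row 0: (0,0)A 0/3 unhappy · (0,1)B 2/3 ok · (0,3)A 1/2 ok · (0,4)A 2/3 ok · (0,5)A 1/1 ok
Row 1: (1,0)B 2/5 ok · (1,1)B 3/6 ok · (1,3)B 1/5 unhappy
Row 2: (2,0)A 2/5 ok · (2,1)A 2/7 unhappy · (2,2)B 4/6 ok · (2,3)A 1/4 unhappy · (2,4)A 2/4 ok · (2,5)A 1/2 ok
Row 3: (3,0)A 3/5 ok · (3,1)B 3/8 unhappy · (3,2)B 2/7 unhappy · (3,5)B 0/3 unhappy
Row 4: (4,0)B 2/4 ok · (4,1)A 3/7 ok · (4,2)A 4/7 ok · (4,3)A 4/5 ok · (4,5)A 1/2 ok
Row 5: (5,1)B 1/4 unhappy · (5,2)A 4/5 ok · (5,3)A 4/4 ok · (5,4)A 3/3 ok

(0,0), (1,3), (2,1), (2,3), (3,1), (3,2), (3,5), (5,1)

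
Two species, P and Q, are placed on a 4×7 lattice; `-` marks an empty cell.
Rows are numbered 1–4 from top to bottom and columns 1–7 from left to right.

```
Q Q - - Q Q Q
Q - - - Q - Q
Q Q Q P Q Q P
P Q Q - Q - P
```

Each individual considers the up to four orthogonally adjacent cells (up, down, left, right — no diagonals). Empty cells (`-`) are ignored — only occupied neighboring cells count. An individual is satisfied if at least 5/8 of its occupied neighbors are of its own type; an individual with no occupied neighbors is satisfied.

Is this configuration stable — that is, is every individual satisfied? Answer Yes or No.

(1,1)Q 2/2 satisfied
(1,2)Q 1/1 satisfied
(1,5)Q 2/2 satisfied
(1,6)Q 2/2 satisfied
(1,7)Q 2/2 satisfied
(2,1)Q 2/2 satisfied
(2,5)Q 2/2 satisfied
(2,7)Q 1/2 not
(3,1)Q 2/3 satisfied
(3,2)Q 3/3 satisfied
(3,3)Q 2/3 satisfied
(3,4)P 0/2 not
(3,5)Q 3/4 satisfied
(3,6)Q 1/2 not
(3,7)P 1/3 not
(4,1)P 0/2 not
(4,2)Q 2/3 satisfied
(4,3)Q 2/2 satisfied
(4,5)Q 1/1 satisfied
(4,7)P 1/1 satisfied
For instance (2,7) has only 1/2 same-type neighbors, below 5/8.

No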